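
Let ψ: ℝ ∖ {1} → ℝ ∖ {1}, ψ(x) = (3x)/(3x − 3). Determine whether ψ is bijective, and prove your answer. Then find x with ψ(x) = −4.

Suppose ψ(s) = ψ(t). Cross-multiplying: (3s)(3t − 3) = (3t)(3s − 3).
Expanding both sides and cancelling the symmetric terms leaves −9·(s − t) = 0. Since −9 ≠ 0, s = t. Hence ψ is injective.
For any y ≠ 1, solving y(3x − 3) = 3x for x gives a well-defined x ≠ 1. So ψ is surjective.
Hence ψ is bijective.
Solving ψ(x) = −4: cross-multiplying gives 3x = −4(3x − 3), which rearranges to 15x = 12, so x = 4/5.

4/5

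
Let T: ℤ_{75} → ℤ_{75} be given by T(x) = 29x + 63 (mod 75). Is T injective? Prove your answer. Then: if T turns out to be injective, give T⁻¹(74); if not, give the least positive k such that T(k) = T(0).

Recall that injectivity means: for all x_1, x_2 in the domain, T(x_1) = T(x_2) implies x_1 = x_2.
Suppose T(x_1) = T(x_2) in ℤ_{75}. Then 29x_1 + 63 ≡ 29x_2 + 63 (mod 75), thus 29(x_1 − x_2) ≡ 0 (mod 75).
Since gcd(29, 75) = 1, 29 is invertible modulo 75, thus x_1 − x_2 ≡ 0 (mod 75), i.e. x_1 = x_2.
Therefore T is injective.
We now compute 29⁻¹ mod 75 explicitly. Euclid's algorithm: 75 = 2·29 + 17, 29 = 1·17 + 12, 17 = 1·12 + 5, 12 = 2·5 + 2, 5 = 2·2 + 1; back-substituting gives 1 = 44·29 − 17·75, so 29⁻¹ ≡ 44 (mod 75).
Since T is injective, we find T⁻¹(74): we need 29x ≡ 74 − 63 ≡ 11 (mod 75). Using 29⁻¹ = 44: x ≡ 44·11 = 484 = 6·75 + 34, so x = 34.
Check: T(34) = 29·34 + 63 = 1049 = 13·75 + 74 ≡ 74 (mod 75).

34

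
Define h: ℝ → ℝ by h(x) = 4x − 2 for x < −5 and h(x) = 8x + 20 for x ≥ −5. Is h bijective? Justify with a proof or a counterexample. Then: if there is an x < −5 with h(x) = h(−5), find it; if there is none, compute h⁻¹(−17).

Both pieces are strictly increasing (slopes 4 and 8), so each is injective on its own interval.
The left piece maps (−∞, −5) onto (−∞, −22); the right piece maps [−5, ∞) onto [−20, ∞).
The images leave a gap (−22 has no preimage), so h is not surjective, hence not bijective.
Because the two images are disjoint, no x < −5 has h(x) = h(−5), so we compute h⁻¹(−17): −17 lies in [−20, ∞), so solve 8x + 20 = −17: x = (−17 − 20)/8 = −37/8.

-37/8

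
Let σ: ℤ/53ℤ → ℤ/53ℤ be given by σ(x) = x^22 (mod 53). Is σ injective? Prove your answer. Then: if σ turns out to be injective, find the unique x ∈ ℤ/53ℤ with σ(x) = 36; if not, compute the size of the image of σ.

σ(26): Repeated squaring mod 53: 26^1 ≡ 26, 26^2 ≡ 26² = 676 ≡ 40, 26^4 ≡ 40² = 1600 ≡ 10, 26^8 ≡ 10² = 100 ≡ 47, 26^16 ≡ 47² = 2209 ≡ 36. Since 22 = 16 + 4 + 2, 26^22 ≡ 36·10·40: 36·10 = 360 ≡ 42, then 42·40 = 1680 ≡ 37. So 26^22 ≡ 37 (mod 53).
σ(27): Repeated squaring mod 53: 27^1 ≡ 27, 27^2 ≡ 27² = 729 ≡ 40, 27^4 ≡ 40² = 1600 ≡ 10, 27^8 ≡ 10² = 100 ≡ 47, 27^16 ≡ 47² = 2209 ≡ 36. Since 22 = 16 + 4 + 2, 27^22 ≡ 36·10·40: 36·10 = 360 ≡ 42, then 42·40 = 1680 ≡ 37. So 27^22 ≡ 37 (mod 53).
So σ(26) = σ(27) = 37 while 26 ≠ 27, hence σ is not injective.
Since σ is not injective, we determine |image(σ)|. Computing x^22 mod 53 for each x (by repeated squaring, reducing mod 53 at every step), the values σ(0), σ(1), …, σ(52) are: 0, 1, 43, 17, 47, 29, 42, 10, 7, 24, 28, 49, 4, 44, 6, 16, 36, 15, 25, 9, 38, 11, 40, 52, 13, 46, 37, 37, 46, 13, 52, 40, 11, 38, 9, 25, 15, 36, 16, 6, 44, 4, 49, 28, 24, 7, 10, 42, 29, 47, 17, 43, 1.
The distinct values are {0, 1, 4, 6, 7, 9, 10, 11, 13, 15, 16, 17, 24, 25, 28, 29, 36, 37, 38, 40, 42, 43, 44, 46, 47, 49, 52}; there are 27 of them.

27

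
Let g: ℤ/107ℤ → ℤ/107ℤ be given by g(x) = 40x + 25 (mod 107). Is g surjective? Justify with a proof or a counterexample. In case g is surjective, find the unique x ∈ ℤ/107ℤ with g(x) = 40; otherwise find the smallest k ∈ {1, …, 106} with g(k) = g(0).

94

By definition, g is surjective if every y in the codomain equals g(x) for some x in the domain.
Since gcd(40, 107) = 1, 40 is invertible modulo 107. Euclid's algorithm: 107 = 2·40 + 27, 40 = 1·27 + 13, 27 = 2·13 + 1; back-substituting gives 1 = 99·40 − 37·107, so 40⁻¹ ≡ 99 (mod 107).
For any y ∈ ℤ/107ℤ, x = 99(y − 25) mod 107 satisfies g(x) = 40·99(y − 25) + 25 ≡ y (since 40·99 ≡ 1 mod 107). So every y has a preimage.
Hence g is surjective.
Since g is surjective, we compute g⁻¹(40): solve 40x + 25 ≡ 40 (mod 107), i.e. 40x ≡ 15 (mod 107).
Multiplying by 40⁻¹ = 99 gives x ≡ 99·15 = 1485 = 13·107 + 94 ≡ 94 (mod 107).
Check: g(94) = 40·94 + 25 = 3785 = 35·107 + 40 ≡ 40 (mod 107).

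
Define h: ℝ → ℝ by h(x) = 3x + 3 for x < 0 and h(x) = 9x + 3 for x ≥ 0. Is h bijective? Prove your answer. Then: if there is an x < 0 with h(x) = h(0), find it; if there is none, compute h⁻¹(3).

Both pieces are strictly increasing (slopes 3 and 9), so each is injective on its own interval.
The left piece maps (−∞, 0) onto (−∞, 3); the right piece maps [0, ∞) onto [3, ∞).
Since 3 = 3, the images partition ℝ: h is injective and surjective, hence bijective.
Because the two images are disjoint, no x < 0 has h(x) = h(0), so we compute h⁻¹(3): 3 lies in [3, ∞), so solve 9x + 3 = 3: x = (3 − 3)/9 = 0.

0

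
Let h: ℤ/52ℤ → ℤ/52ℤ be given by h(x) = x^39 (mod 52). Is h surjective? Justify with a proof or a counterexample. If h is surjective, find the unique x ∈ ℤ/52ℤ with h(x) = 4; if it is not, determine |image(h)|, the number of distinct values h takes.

15

h(2): Repeated squaring mod 52: 2^1 ≡ 2, 2^2 ≡ 2² = 4, 2^4 ≡ 4² = 16, 2^8 ≡ 16² = 256 ≡ 48, 2^16 ≡ 48² = 2304 ≡ 16, 2^32 ≡ 16² = 256 ≡ 48. Since 39 = 32 + 4 + 2 + 1, 2^39 ≡ 48·16·4·2: 48·16 = 768 ≡ 40, then 40·4 = 160 ≡ 4, then 4·2 = 8. So 2^39 ≡ 8 (mod 52).
h(6): Repeated squaring mod 52: 6^1 ≡ 6, 6^2 ≡ 6² = 36, 6^4 ≡ 36² = 1296 ≡ 48, 6^8 ≡ 48² = 2304 ≡ 16, 6^16 ≡ 16² = 256 ≡ 48, 6^32 ≡ 48² = 2304 ≡ 16. Since 39 = 32 + 4 + 2 + 1, 6^39 ≡ 16·48·36·6: 16·48 = 768 ≡ 40, then 40·36 = 1440 ≡ 36, then 36·6 = 216 ≡ 8. So 6^39 ≡ 8 (mod 52).
So h(2) = h(6) = 8 while 2 ≠ 6, thus h is not injective.
A non-injective map from the 52-element set ℤ/52ℤ to itself takes at most 51 distinct values, so it cannot be surjective. So h is not surjective.
Since h is not surjective, we determine |image(h)|. Computing x^39 mod 52 for each x (by repeated squaring, reducing mod 52 at every step), the values h(0), h(1), …, h(51) are: 0, 1, 8, 27, 12, 21, 8, 31, 44, 1, 12, 31, 12, 13, 40, 47, 40, 25, 8, 47, 44, 5, 40, 51, 44, 25, 0, 27, 8, 1, 12, 47, 8, 5, 44, 27, 12, 5, 12, 39, 40, 21, 40, 51, 8, 21, 44, 31, 40, 25, 44, 51.
The distinct values are {0, 1, 5, 8, 12, 13, 21, 25, 27, 31, 39, 40, 44, 47, 51}; there are 15 of them.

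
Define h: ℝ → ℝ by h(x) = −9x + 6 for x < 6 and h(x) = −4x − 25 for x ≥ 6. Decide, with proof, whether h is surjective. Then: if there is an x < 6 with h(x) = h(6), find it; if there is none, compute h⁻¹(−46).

Both pieces are strictly decreasing (slopes −9 and −4), so each is injective on its own interval.
The left piece maps (−∞, 6) onto (−48, ∞); the right piece maps [6, ∞) onto (−∞, −49].
The union (−48, ∞) ∪ (−∞, −49] omits the interval between −48 and −49; in particular −48 has no preimage. So h is not surjective.
Because the two images are disjoint, no x < 6 has h(x) = h(6), so we compute h⁻¹(−46): −46 lies in (−48, ∞), so solve −9x + 6 = −46: x = (−46 − 6)/(−9) = 52/9.

52/9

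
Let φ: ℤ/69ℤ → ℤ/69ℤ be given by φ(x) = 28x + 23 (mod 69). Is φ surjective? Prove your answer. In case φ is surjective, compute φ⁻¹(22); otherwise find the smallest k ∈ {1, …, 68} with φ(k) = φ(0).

32

Since gcd(28, 69) = 1, 28 is invertible modulo 69. Euclid's algorithm: 69 = 2·28 + 13, 28 = 2·13 + 2, 13 = 6·2 + 1; back-substituting gives 1 = 37·28 − 15·69, so 28⁻¹ ≡ 37 (mod 69).
For any y ∈ ℤ/69ℤ, x = 37(y − 23) mod 69 satisfies φ(x) = 28·37(y − 23) + 23 ≡ y (since 28·37 ≡ 1 mod 69). So every y has a preimage.
Thus φ is surjective.
Since φ is surjective, we compute φ⁻¹(22): solve 28x + 23 ≡ 22 (mod 69), i.e. 28x ≡ 68 (mod 69).
Multiplying by 28⁻¹ = 37 gives x ≡ 37·68 = 2516 = 36·69 + 32 ≡ 32 (mod 69).
Check: φ(32) = 28·32 + 23 = 919 = 13·69 + 22 ≡ 22 (mod 69).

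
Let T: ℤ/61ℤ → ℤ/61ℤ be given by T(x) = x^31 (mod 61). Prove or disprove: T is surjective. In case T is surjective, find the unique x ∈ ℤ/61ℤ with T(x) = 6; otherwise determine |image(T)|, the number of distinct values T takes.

Since 61 is prime, the nonzero elements of ℤ/61ℤ form a cyclic group of order 60.
As gcd(31, 60) = 1, raising to the 31st power is a bijection on this group: if u^31 ≡ v^31 then (uv^{−1})^31 = 1, and the only element of order dividing gcd(31, 60) = 1 is 1, so u = v.
With T(0) = 0 this makes T injective on all of ℤ/61ℤ, hence bijective (finite equal-size domain and codomain). In particular T is surjective.
Since T is surjective, we find the preimage of 6. The inverse of x ↦ x^31 on (ℤ/61ℤ)^× is x ↦ x^31, because 31·31 = 961 = 16·60 + 1 ≡ 1 (mod 60) and x^{60} = 1 for x ≠ 0 (Fermat). So T⁻¹(6) = 6^31 mod 61.
Repeated squaring mod 61: 6^1 ≡ 6, 6^2 ≡ 6² = 36, 6^4 ≡ 36² = 1296 ≡ 15, 6^8 ≡ 15² = 225 ≡ 42, 6^16 ≡ 42² = 1764 ≡ 56. Since 31 = 16 + 8 + 4 + 2 + 1, 6^31 ≡ 56·42·15·36·6: 56·42 = 2352 ≡ 34, then 34·15 = 510 ≡ 22, then 22·36 = 792 ≡ 60, then 60·6 = 360 ≡ 55. So 6^31 ≡ 55 (mod 61).
Hence T⁻¹(6) = 55.

55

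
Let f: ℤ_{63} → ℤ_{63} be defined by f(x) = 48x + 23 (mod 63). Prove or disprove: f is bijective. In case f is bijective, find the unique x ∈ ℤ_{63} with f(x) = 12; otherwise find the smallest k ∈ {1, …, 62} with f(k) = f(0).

Recall: f is injective if f(u) = f(v) implies u = v.
We have gcd(48, 63) = 3 > 1. Taking u = 0 and v = 21: f(0) = 23 and f(21) = 48·21 + 23 = 1031 ≡ 23 (mod 63).
So f(0) = f(21) while 0 ≠ 21, thus f is not injective, hence not bijective.
Since f is not bijective, we find the least positive k with f(k) = f(0): this means 48k ≡ 0 (mod 63), i.e. 63 ∣ 48k. Since gcd(48, 63) = 3, dividing through by 3 this holds exactly when 21 ∣ 16k, and as gcd(16, 21) = 1, exactly when 21 ∣ k.
The smallest positive such k is 21.

21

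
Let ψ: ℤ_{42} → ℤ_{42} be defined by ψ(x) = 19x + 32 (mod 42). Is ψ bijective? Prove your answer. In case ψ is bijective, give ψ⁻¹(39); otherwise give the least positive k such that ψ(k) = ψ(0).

If ψ(x_1) = ψ(x_2), then 19x_1 ≡ 19x_2 (mod 42). Because gcd(19, 42) = 1, we may cancel 19 to get x_1 ≡ x_2 (mod 42).
We now compute 19⁻¹ mod 42 explicitly. Euclid's algorithm: 42 = 2·19 + 4, 19 = 4·4 + 3, 4 = 1·3 + 1; back-substituting gives 1 = 31·19 − 14·42, so 19⁻¹ ≡ 31 (mod 42).
For any y ∈ ℤ_{42}, x = 31(y − 32) mod 42 satisfies ψ(x) = 19·31(y − 32) + 32 ≡ y (since 19·31 ≡ 1 mod 42). So every y has a preimage.
So ψ is bijective.
Since ψ is bijective, we find ψ⁻¹(39): we need 19x ≡ 39 − 32 ≡ 7 (mod 42). Using 19⁻¹ = 31: x ≡ 31·7 = 217 = 5·42 + 7, so x = 7.
Check: ψ(7) = 19·7 + 32 = 165 = 3·42 + 39 ≡ 39 (mod 42).

7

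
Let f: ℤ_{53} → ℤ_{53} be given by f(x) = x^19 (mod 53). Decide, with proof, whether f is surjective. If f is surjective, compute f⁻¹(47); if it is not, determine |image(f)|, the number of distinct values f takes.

28

Since 53 is prime, the nonzero elements of ℤ_{53} form a cyclic group of order 52.
As gcd(19, 52) = 1, raising to the 19th power is a bijection on this group: if s^19 ≡ t^19 then (st^{−1})^19 = 1, and the only element of order dividing gcd(19, 52) = 1 is 1, so s = t.
With f(0) = 0 this makes f injective on all of ℤ_{53}, hence bijective (finite equal-size domain and codomain). In particular f is surjective.
Since f is surjective, we find the preimage of 47. The inverse of x ↦ x^19 on (ℤ_{53})^× is x ↦ x^11, because 19·11 = 209 = 4·52 + 1 ≡ 1 (mod 52) and x^{52} = 1 for x ≠ 0 (Fermat). So f⁻¹(47) = 47^11 mod 53.
Repeated squaring mod 53: 47^1 ≡ 47, 47^2 ≡ 47² = 2209 ≡ 36, 47^4 ≡ 36² = 1296 ≡ 24, 47^8 ≡ 24² = 576 ≡ 46. Since 11 = 8 + 2 + 1, 47^11 ≡ 46·36·47: 46·36 = 1656 ≡ 13, then 13·47 = 611 ≡ 28. So 47^11 ≡ 28 (mod 53).
Hence f⁻¹(47) = 28.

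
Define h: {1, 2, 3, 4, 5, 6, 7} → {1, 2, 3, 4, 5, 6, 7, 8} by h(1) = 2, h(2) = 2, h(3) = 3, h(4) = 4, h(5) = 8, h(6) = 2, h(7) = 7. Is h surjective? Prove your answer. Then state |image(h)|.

5

No element maps to 1, so h is not surjective.
The image of h is {2, 3, 4, 7, 8}, which has 5 elements.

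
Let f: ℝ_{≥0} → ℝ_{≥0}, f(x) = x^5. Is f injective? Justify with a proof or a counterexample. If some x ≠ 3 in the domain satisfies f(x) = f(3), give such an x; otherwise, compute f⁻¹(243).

On ℝ_{≥0}, x ↦ x^5 is strictly increasing, so f(u) = f(v) forces u = v. Hence f is injective.
Since x ↦ x^5 is strictly increasing on ℝ_{≥0}, it is injective there, so no x ≠ 3 in the domain has f(x) = f(3). We therefore compute f⁻¹(243) = 243^{1/5} = 3 (indeed 3^5 = 243).

3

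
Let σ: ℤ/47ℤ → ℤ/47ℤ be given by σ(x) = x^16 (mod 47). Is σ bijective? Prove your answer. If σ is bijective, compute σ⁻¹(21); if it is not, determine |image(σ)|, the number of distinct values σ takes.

σ(23): Repeated squaring mod 47: 23^1 ≡ 23, 23^2 ≡ 23² = 529 ≡ 12, 23^4 ≡ 12² = 144 ≡ 3, 23^8 ≡ 3² = 9, 23^16 ≡ 9² = 81 ≡ 34. So 23^16 ≡ 34 (mod 47).
σ(24): Repeated squaring mod 47: 24^1 ≡ 24, 24^2 ≡ 24² = 576 ≡ 12, 24^4 ≡ 12² = 144 ≡ 3, 24^8 ≡ 3² = 9, 24^16 ≡ 9² = 81 ≡ 34. So 24^16 ≡ 34 (mod 47).
So σ(23) = σ(24) = 34 while 23 ≠ 24, hence σ is not injective, hence not bijective.
Since σ is not bijective, we determine |image(σ)|. Computing x^16 mod 47 for each x (by repeated squaring, reducing mod 47 at every step), the values σ(0), σ(1), …, σ(46) are: 0, 1, 18, 32, 42, 17, 12, 21, 4, 37, 24, 3, 28, 6, 2, 27, 25, 16, 8, 36, 9, 14, 7, 34, 34, 7, 14, 9, 36, 8, 16, 25, 27, 2, 6, 28, 3, 24, 37, 4, 21, 12, 17, 42, 32, 18, 1.
The distinct values are {0, 1, 2, 3, 4, 6, 7, 8, 9, 12, 14, 16, 17, 18, 21, 24, 25, 27, 28, 32, 34, 36, 37, 42}; there are 24 of them.

24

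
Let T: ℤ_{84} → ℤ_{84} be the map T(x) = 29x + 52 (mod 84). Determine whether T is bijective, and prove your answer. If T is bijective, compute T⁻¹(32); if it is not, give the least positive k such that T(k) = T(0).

Suppose T(a) = T(b) in ℤ_{84}. Then 29a + 52 ≡ 29b + 52 (mod 84), so 29(a − b) ≡ 0 (mod 84).
Since gcd(29, 84) = 1, 29 is invertible modulo 84, so a − b ≡ 0 (mod 84), i.e. a = b.
We now compute 29⁻¹ mod 84 explicitly. Euclid's algorithm: 84 = 2·29 + 26, 29 = 1·26 + 3, 26 = 8·3 + 2, 3 = 1·2 + 1; back-substituting gives 1 = 29·29 − 10·84, so 29⁻¹ ≡ 29 (mod 84).
For any y ∈ ℤ_{84}, x = 29(y − 52) mod 84 satisfies T(x) = 29·29(y − 52) + 52 ≡ y (since 29·29 ≡ 1 mod 84). So every y has a preimage.
So T is bijective.
Since T is bijective, we find T⁻¹(32): we need 29x ≡ 32 − 52 ≡ 64 (mod 84). Using 29⁻¹ = 29: x ≡ 29·64 = 1856 = 22·84 + 8, so x = 8.
Check: T(8) = 29·8 + 52 = 284 = 3·84 + 32 ≡ 32 (mod 84).

8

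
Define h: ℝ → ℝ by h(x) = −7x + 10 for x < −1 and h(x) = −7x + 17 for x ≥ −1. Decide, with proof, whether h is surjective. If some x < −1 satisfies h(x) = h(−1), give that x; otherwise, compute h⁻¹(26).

Both pieces are strictly decreasing (slopes −7 and −7), so each is injective on its own interval.
The left piece maps (−∞, −1) onto (17, ∞); the right piece maps [−1, ∞) onto (−∞, 24].
The union (17, ∞) ∪ (−∞, 24] covers ℝ, so h is surjective.
For the follow-up: the images overlap, so an x < −1 with h(x) = h(−1) exists. h(−1) = 24; solving −7x + 10 = 24 for x < −1 gives x = (24 − 10)/(−7) = −2.

-2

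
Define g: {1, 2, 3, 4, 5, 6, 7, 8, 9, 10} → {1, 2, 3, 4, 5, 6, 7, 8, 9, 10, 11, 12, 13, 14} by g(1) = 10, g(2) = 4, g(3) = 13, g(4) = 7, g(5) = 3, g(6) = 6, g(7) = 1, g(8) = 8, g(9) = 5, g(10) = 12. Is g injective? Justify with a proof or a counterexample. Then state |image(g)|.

The values g(1), …, g(10) are 10, 4, 13, 7, 3, 6, 1, 8, 5, 12 — all distinct.
So g(u) = g(v) only when u = v, and g is injective.
The image of g is {1, 3, 4, 5, 6, 7, 8, 10, 12, 13}, which has 10 elements.

10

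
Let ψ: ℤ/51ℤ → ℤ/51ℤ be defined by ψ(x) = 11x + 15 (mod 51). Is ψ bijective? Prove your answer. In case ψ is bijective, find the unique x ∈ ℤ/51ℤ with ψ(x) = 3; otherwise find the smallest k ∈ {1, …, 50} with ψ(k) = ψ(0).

36

By definition, ψ is injective if ψ(s) = ψ(t) implies s = t.
If ψ(s) = ψ(t), then 11s ≡ 11t (mod 51). Because gcd(11, 51) = 1, we may cancel 11 to get s ≡ t (mod 51).
We now compute 11⁻¹ mod 51 explicitly. Euclid's algorithm: 51 = 4·11 + 7, 11 = 1·7 + 4, 7 = 1·4 + 3, 4 = 1·3 + 1; back-substituting gives 1 = 14·11 − 3·51, so 11⁻¹ ≡ 14 (mod 51).
For any y ∈ ℤ/51ℤ, x = 14(y − 15) mod 51 satisfies ψ(x) = 11·14(y − 15) + 15 ≡ y (since 11·14 ≡ 1 mod 51). So every y has a preimage.
Therefore ψ is bijective.
Since ψ is bijective, we find ψ⁻¹(3): we need 11x ≡ 3 − 15 ≡ 39 (mod 51). Using 11⁻¹ = 14: x ≡ 14·39 = 546 = 10·51 + 36, so x = 36.
Check: ψ(36) = 11·36 + 15 = 411 = 8·51 + 3 ≡ 3 (mod 51).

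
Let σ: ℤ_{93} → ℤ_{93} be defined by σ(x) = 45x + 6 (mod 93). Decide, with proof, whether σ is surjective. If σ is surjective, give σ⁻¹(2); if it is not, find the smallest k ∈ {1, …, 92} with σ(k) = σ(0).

31

Since gcd(45, 93) = 3, we have 45x ≡ 0 (mod 3) for all x, so σ(x) ≡ 0 (mod 3).
But 1 ≢ 0 (mod 3), so 1 ∈ ℤ_{93} has no preimage. Hence σ is not surjective.
Since σ is not surjective, we find the least positive k with σ(k) = σ(0): this means 45k ≡ 0 (mod 93), i.e. 93 ∣ 45k. Since gcd(45, 93) = 3, dividing through by 3 this holds exactly when 31 ∣ 15k, and as gcd(15, 31) = 1, exactly when 31 ∣ k.
The smallest positive such k is 31.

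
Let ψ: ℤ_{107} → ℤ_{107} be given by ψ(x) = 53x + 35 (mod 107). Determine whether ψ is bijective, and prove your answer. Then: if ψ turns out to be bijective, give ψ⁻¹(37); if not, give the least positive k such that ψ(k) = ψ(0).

Recall that injectivity means: for all u, v in the domain, ψ(u) = ψ(v) implies u = v.
If ψ(u) = ψ(v), then 53u ≡ 53v (mod 107). Because gcd(53, 107) = 1, we may cancel 53 to get u ≡ v (mod 107).
We now compute 53⁻¹ mod 107 explicitly. Euclid's algorithm: 107 = 2·53 + 1; back-substituting gives 1 = 105·53 − 52·107, so 53⁻¹ ≡ 105 (mod 107).
For any y ∈ ℤ_{107}, x = 105(y − 35) mod 107 satisfies ψ(x) = 53·105(y − 35) + 35 ≡ y (since 53·105 ≡ 1 mod 107). So every y has a preimage.
So ψ is bijective.
Since ψ is bijective, we find ψ⁻¹(37): we need 53x ≡ 37 − 35 ≡ 2 (mod 107). Using 53⁻¹ = 105: x ≡ 105·2 = 210 = 1·107 + 103, so x = 103.
Check: ψ(103) = 53·103 + 35 = 5494 = 51·107 + 37 ≡ 37 (mod 107).

103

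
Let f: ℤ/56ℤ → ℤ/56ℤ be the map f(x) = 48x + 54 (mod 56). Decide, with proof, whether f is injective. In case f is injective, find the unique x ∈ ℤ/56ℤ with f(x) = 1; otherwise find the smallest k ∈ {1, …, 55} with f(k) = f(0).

Recall: f is injective when f(s) = f(t) forces s = t.
We have gcd(48, 56) = 8 > 1. Taking s = 0 and t = 7: f(0) = 54 and f(7) = 48·7 + 54 = 390 ≡ 54 (mod 56).
So f(0) = f(7) while 0 ≠ 7, so f is not injective.
Since f is not injective, we find the least positive k with f(k) = f(0): this means 48k ≡ 0 (mod 56), i.e. 56 ∣ 48k. Since gcd(48, 56) = 8, dividing through by 8 this holds exactly when 7 ∣ 6k, and as gcd(6, 7) = 1, exactly when 7 ∣ k.
The smallest positive such k is 7.

7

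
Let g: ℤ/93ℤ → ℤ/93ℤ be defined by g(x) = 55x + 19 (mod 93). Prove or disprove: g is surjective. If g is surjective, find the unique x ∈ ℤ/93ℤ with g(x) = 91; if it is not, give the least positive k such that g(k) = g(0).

Since gcd(55, 93) = 1, 55 is invertible modulo 93. Euclid's algorithm: 93 = 1·55 + 38, 55 = 1·38 + 17, 38 = 2·17 + 4, 17 = 4·4 + 1; back-substituting gives 1 = 22·55 − 13·93, so 55⁻¹ ≡ 22 (mod 93).
Then y ↦ 22(y − 19) is a two-sided inverse to g, so every y ∈ ℤ/93ℤ has a preimage.
Hence g is surjective.
Since g is surjective, we find g⁻¹(91): we need 55x ≡ 91 − 19 ≡ 72 (mod 93). Using 55⁻¹ = 22: x ≡ 22·72 = 1584 = 17·93 + 3, so x = 3.
Check: g(3) = 55·3 + 19 = 184 = 1·93 + 91 ≡ 91 (mod 93).

3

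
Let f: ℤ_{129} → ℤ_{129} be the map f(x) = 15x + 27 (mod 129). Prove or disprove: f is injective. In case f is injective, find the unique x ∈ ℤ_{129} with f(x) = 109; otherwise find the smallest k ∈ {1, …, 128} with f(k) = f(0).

43

We have gcd(15, 129) = 3 > 1. Taking s = 0 and t = 43: f(0) = 27 and f(43) = 15·43 + 27 = 672 ≡ 27 (mod 129).
So f(0) = f(43) while 0 ≠ 43, therefore f is not injective.
Since f is not injective, we find the least positive k with f(k) = f(0): this means 15k ≡ 0 (mod 129), i.e. 129 ∣ 15k. Since gcd(15, 129) = 3, dividing through by 3 this holds exactly when 43 ∣ 5k, and as gcd(5, 43) = 1, exactly when 43 ∣ k.
The smallest positive such k is 43.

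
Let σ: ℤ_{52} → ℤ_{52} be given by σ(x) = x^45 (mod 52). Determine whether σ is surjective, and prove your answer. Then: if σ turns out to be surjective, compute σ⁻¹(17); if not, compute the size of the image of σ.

σ(2): Repeated squaring mod 52: 2^1 ≡ 2, 2^2 ≡ 2² = 4, 2^4 ≡ 4² = 16, 2^8 ≡ 16² = 256 ≡ 48, 2^16 ≡ 48² = 2304 ≡ 16, 2^32 ≡ 16² = 256 ≡ 48. Since 45 = 32 + 8 + 4 + 1, 2^45 ≡ 48·48·16·2: 48·48 = 2304 ≡ 16, then 16·16 = 256 ≡ 48, then 48·2 = 96 ≡ 44. So 2^45 ≡ 44 (mod 52).
σ(6): Repeated squaring mod 52: 6^1 ≡ 6, 6^2 ≡ 6² = 36, 6^4 ≡ 36² = 1296 ≡ 48, 6^8 ≡ 48² = 2304 ≡ 16, 6^16 ≡ 16² = 256 ≡ 48, 6^32 ≡ 48² = 2304 ≡ 16. Since 45 = 32 + 8 + 4 + 1, 6^45 ≡ 16·16·48·6: 16·16 = 256 ≡ 48, then 48·48 = 2304 ≡ 16, then 16·6 = 96 ≡ 44. So 6^45 ≡ 44 (mod 52).
So σ(2) = σ(6) = 44 while 2 ≠ 6, thus σ is not injective.
A non-injective map from the 52-element set ℤ_{52} to itself takes at most 51 distinct values, so it cannot be surjective. Thus σ is not surjective.
Since σ is not surjective, we determine |image(σ)|. Computing x^45 mod 52 for each x (by repeated squaring, reducing mod 52 at every step), the values σ(0), σ(1), …, σ(51) are: 0, 1, 44, 27, 12, 5, 44, 47, 8, 1, 12, 47, 12, 13, 40, 31, 40, 25, 44, 31, 8, 21, 40, 51, 8, 25, 0, 27, 44, 1, 12, 31, 44, 21, 8, 27, 12, 21, 12, 39, 40, 5, 40, 51, 44, 5, 8, 47, 40, 25, 8, 51.
The distinct values are {0, 1, 5, 8, 12, 13, 21, 25, 27, 31, 39, 40, 44, 47, 51}; there are 15 of them.

15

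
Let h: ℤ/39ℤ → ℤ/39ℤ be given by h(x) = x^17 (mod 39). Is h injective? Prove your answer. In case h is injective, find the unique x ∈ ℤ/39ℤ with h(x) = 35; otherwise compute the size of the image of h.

Computing x^17 mod 39 for each x (by repeated squaring, reducing mod 39 at every step), the values h(0), h(1), …, h(38) are: 0, 1, 32, 9, 10, 5, 15, 37, 8, 3, 4, 20, 12, 13, 14, 6, 22, 23, 18, 28, 11, 21, 16, 17, 33, 25, 26, 27, 19, 35, 36, 31, 2, 24, 34, 29, 30, 7, 38.
Every element of ℤ/39ℤ appears exactly once in this list, so h is a bijection, and in particular injective.
Since h is injective, we read off the preimage of 35 from the same table: h(29) = 35, so h⁻¹(35) = 29.

29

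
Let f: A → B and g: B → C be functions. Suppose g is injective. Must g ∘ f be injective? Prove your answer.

No. Take A = {1, 2}, B = C = {1, 2}, f(1) = f(2) = 1, and g = identity (injective).
Then (g ∘ f)(1) = (g ∘ f)(2) = 1 with 1 ≠ 2, so g ∘ f is not injective.

not injective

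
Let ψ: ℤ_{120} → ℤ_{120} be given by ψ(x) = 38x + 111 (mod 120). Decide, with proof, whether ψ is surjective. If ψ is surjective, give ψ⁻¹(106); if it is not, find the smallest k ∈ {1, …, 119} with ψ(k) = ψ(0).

60

By definition, surjectivity means every element of the codomain has a preimage under ψ.
Since gcd(38, 120) = 2, we have 38x ≡ 0 (mod 2) for all x, so ψ(x) ≡ 1 (mod 2).
But 0 ≢ 1 (mod 2), so 0 ∈ ℤ_{120} has no preimage. Thus ψ is not surjective.
Since ψ is not surjective, we find the least positive k with ψ(k) = ψ(0): this means 38k ≡ 0 (mod 120), i.e. 120 ∣ 38k. Since gcd(38, 120) = 2, dividing through by 2 this holds exactly when 60 ∣ 19k, and as gcd(19, 60) = 1, exactly when 60 ∣ k.
The smallest positive such k is 60.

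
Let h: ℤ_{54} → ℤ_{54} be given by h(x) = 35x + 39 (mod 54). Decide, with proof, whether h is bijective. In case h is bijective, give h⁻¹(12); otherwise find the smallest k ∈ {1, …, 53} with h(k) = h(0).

27

If h(s) = h(t), then 35s ≡ 35t (mod 54). Because gcd(35, 54) = 1, we may cancel 35 to get s ≡ t (mod 54).
We now compute 35⁻¹ mod 54 explicitly. Euclid's algorithm: 54 = 1·35 + 19, 35 = 1·19 + 16, 19 = 1·16 + 3, 16 = 5·3 + 1; back-substituting gives 1 = 17·35 − 11·54, so 35⁻¹ ≡ 17 (mod 54).
Then y ↦ 17(y − 39) is a two-sided inverse to h, so every y ∈ ℤ_{54} has a preimage.
Thus h is bijective.
Since h is bijective, we compute h⁻¹(12): solve 35x + 39 ≡ 12 (mod 54), i.e. 35x ≡ 27 (mod 54).
Multiplying by 35⁻¹ = 17 gives x ≡ 17·27 = 459 = 8·54 + 27 ≡ 27 (mod 54).
Check: h(27) = 35·27 + 39 = 984 = 18·54 + 12 ≡ 12 (mod 54).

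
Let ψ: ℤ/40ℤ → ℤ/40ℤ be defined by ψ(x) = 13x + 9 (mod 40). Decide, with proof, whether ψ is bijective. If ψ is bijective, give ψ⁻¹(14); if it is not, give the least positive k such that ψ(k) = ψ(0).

Recall: ψ is injective if ψ(x_1) = ψ(x_2) implies x_1 = x_2.
If ψ(x_1) = ψ(x_2), then 13x_1 ≡ 13x_2 (mod 40). Because gcd(13, 40) = 1, we may cancel 13 to get x_1 ≡ x_2 (mod 40).
We now compute 13⁻¹ mod 40 explicitly. Euclid's algorithm: 40 = 3·13 + 1; back-substituting gives 1 = 37·13 − 12·40, so 13⁻¹ ≡ 37 (mod 40).
Then y ↦ 37(y − 9) is a two-sided inverse to ψ, so every y ∈ ℤ/40ℤ has a preimage.
Hence ψ is bijective.
Since ψ is bijective, we compute ψ⁻¹(14): solve 13x + 9 ≡ 14 (mod 40), i.e. 13x ≡ 5 (mod 40).
Multiplying by 13⁻¹ = 37 gives x ≡ 37·5 = 185 = 4·40 + 25 ≡ 25 (mod 40).
Check: ψ(25) = 13·25 + 9 = 334 = 8·40 + 14 ≡ 14 (mod 40).

25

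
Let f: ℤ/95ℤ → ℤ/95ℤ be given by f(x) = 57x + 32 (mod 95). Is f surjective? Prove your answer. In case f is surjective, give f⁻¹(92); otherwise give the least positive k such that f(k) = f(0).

Since gcd(57, 95) = 19, we have 57x ≡ 0 (mod 19) for all x, so f(x) ≡ 13 (mod 19).
But 0 ≢ 13 (mod 19), so 0 ∈ ℤ/95ℤ has no preimage. Thus f is not surjective.
Since f is not surjective, we find the least positive k with f(k) = f(0): this means 57k ≡ 0 (mod 95), i.e. 95 ∣ 57k. Since gcd(57, 95) = 19, dividing through by 19 this holds exactly when 5 ∣ 3k, and as gcd(3, 5) = 1, exactly when 5 ∣ k.
The smallest positive such k is 5.

5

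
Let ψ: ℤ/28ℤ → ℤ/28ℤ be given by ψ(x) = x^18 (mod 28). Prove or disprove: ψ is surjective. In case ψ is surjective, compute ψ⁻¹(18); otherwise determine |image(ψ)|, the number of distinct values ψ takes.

4

ψ(1) = 1^18 = 1.
ψ(3): Repeated squaring mod 28: 3^1 ≡ 3, 3^2 ≡ 3² = 9, 3^4 ≡ 9² = 81 ≡ 25, 3^8 ≡ 25² = 625 ≡ 9, 3^16 ≡ 9² = 81 ≡ 25. Since 18 = 16 + 2, 3^18 ≡ 25·9: 25·9 = 225 ≡ 1. So 3^18 ≡ 1 (mod 28).
So ψ(1) = ψ(3) = 1 while 1 ≠ 3, so ψ is not injective.
A non-injective map from the 28-element set ℤ/28ℤ to itself takes at most 27 distinct values, so it cannot be surjective. Hence ψ is not surjective.
Since ψ is not surjective, we determine |image(ψ)|. Computing x^18 mod 28 for each x (by repeated squaring, reducing mod 28 at every step), the values ψ(0), ψ(1), …, ψ(27) are: 0, 1, 8, 1, 8, 1, 8, 21, 8, 1, 8, 1, 8, 1, 0, 1, 8, 1, 8, 1, 8, 21, 8, 1, 8, 1, 8, 1.
The distinct values are {0, 1, 8, 21}; there are 4 of them.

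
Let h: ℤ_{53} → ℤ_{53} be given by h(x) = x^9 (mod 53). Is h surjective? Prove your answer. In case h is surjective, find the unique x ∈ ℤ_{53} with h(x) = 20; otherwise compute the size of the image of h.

Since 53 is prime, the nonzero elements of ℤ_{53} form a cyclic group of order 52.
As gcd(9, 52) = 1, raising to the 9th power is a bijection on this group: if x_1^9 ≡ x_2^9 then (x_1x_2^{−1})^9 = 1, and the only element of order dividing gcd(9, 52) = 1 is 1, so x_1 = x_2.
With h(0) = 0 this makes h injective on all of ℤ_{53}, hence bijective (finite equal-size domain and codomain). In particular h is surjective.
Since h is surjective, we find the preimage of 20. The inverse of x ↦ x^9 on (ℤ_{53})^× is x ↦ x^29, because 9·29 = 261 = 5·52 + 1 ≡ 1 (mod 52) and x^{52} = 1 for x ≠ 0 (Fermat). So h⁻¹(20) = 20^29 mod 53.
Repeated squaring mod 53: 20^1 ≡ 20, 20^2 ≡ 20² = 400 ≡ 29, 20^4 ≡ 29² = 841 ≡ 46, 20^8 ≡ 46² = 2116 ≡ 49, 20^16 ≡ 49² = 2401 ≡ 16. Since 29 = 16 + 8 + 4 + 1, 20^29 ≡ 16·49·46·20: 16·49 = 784 ≡ 42, then 42·46 = 1932 ≡ 24, then 24·20 = 480 ≡ 3. So 20^29 ≡ 3 (mod 53).
Hence h⁻¹(20) = 3.

3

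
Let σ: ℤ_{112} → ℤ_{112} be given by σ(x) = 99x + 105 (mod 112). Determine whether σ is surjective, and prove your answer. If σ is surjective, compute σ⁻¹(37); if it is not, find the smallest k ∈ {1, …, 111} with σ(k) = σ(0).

Since gcd(99, 112) = 1, 99 is invertible modulo 112. Euclid's algorithm: 112 = 1·99 + 13, 99 = 7·13 + 8, 13 = 1·8 + 5, 8 = 1·5 + 3, 5 = 1·3 + 2, 3 = 1·2 + 1; back-substituting gives 1 = 43·99 − 38·112, so 99⁻¹ ≡ 43 (mod 112).
For any y ∈ ℤ_{112}, x = 43(y − 105) mod 112 satisfies σ(x) = 99·43(y − 105) + 105 ≡ y (since 99·43 ≡ 1 mod 112). So every y has a preimage.
Thus σ is surjective.
Since σ is surjective, we find σ⁻¹(37): we need 99x ≡ 37 − 105 ≡ 44 (mod 112). Using 99⁻¹ = 43: x ≡ 43·44 = 1892 = 16·112 + 100, so x = 100.
Check: σ(100) = 99·100 + 105 = 10005 = 89·112 + 37 ≡ 37 (mod 112).

100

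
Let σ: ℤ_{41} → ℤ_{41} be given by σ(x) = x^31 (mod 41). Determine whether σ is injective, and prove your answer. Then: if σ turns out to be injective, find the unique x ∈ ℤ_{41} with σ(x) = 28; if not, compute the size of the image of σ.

Since 41 is prime, the nonzero elements of ℤ_{41} form a cyclic group of order 40.
As gcd(31, 40) = 1, raising to the 31st power is a bijection on this group: if u^31 ≡ v^31 then (uv^{−1})^31 = 1, and the only element of order dividing gcd(31, 40) = 1 is 1, so u = v.
With σ(0) = 0 this makes σ injective on all of ℤ_{41}, hence bijective (finite equal-size domain and codomain). In particular σ is injective.
Since σ is injective, we find the preimage of 28. The inverse of x ↦ x^31 on (ℤ_{41})^× is x ↦ x^31, because 31·31 = 961 = 24·40 + 1 ≡ 1 (mod 40) and x^{40} = 1 for x ≠ 0 (Fermat). So σ⁻¹(28) = 28^31 mod 41.
Repeated squaring mod 41: 28^1 ≡ 28, 28^2 ≡ 28² = 784 ≡ 5, 28^4 ≡ 5² = 25, 28^8 ≡ 25² = 625 ≡ 10, 28^16 ≡ 10² = 100 ≡ 18. Since 31 = 16 + 8 + 4 + 2 + 1, 28^31 ≡ 18·10·25·5·28: 18·10 = 180 ≡ 16, then 16·25 = 400 ≡ 31, then 31·5 = 155 ≡ 32, then 32·28 = 896 ≡ 35. So 28^31 ≡ 35 (mod 41).
Hence σ⁻¹(28) = 35.

35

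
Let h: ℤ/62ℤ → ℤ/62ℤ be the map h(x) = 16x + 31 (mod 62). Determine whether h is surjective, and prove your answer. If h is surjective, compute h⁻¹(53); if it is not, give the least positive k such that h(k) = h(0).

Since gcd(16, 62) = 2, we have 16x ≡ 0 (mod 2) for all x, so h(x) ≡ 1 (mod 2).
But 0 ≢ 1 (mod 2), so 0 ∈ ℤ/62ℤ has no preimage. So h is not surjective.
Since h is not surjective, we find the least positive k with h(k) = h(0): this means 16k ≡ 0 (mod 62), i.e. 62 ∣ 16k. Since gcd(16, 62) = 2, dividing through by 2 this holds exactly when 31 ∣ 8k, and as gcd(8, 31) = 1, exactly when 31 ∣ k.
The smallest positive such k is 31.

31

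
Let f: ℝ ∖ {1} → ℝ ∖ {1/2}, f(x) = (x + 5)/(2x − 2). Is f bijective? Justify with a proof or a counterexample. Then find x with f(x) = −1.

Suppose f(s) = f(t). Cross-multiplying: (s + 5)(2t − 2) = (t + 5)(2s − 2).
Expanding both sides and cancelling the symmetric terms leaves −12·(s − t) = 0. Since −12 ≠ 0, s = t. Hence f is injective.
For any y ≠ 1/2, solving y(2x − 2) = x + 5 for x gives a well-defined x ≠ 1. So f is surjective.
Thus f is bijective.
Solving f(x) = −1: cross-multiplying gives x + 5 = −1(2x − 2), which rearranges to 3x = −3, so x = −1.

-1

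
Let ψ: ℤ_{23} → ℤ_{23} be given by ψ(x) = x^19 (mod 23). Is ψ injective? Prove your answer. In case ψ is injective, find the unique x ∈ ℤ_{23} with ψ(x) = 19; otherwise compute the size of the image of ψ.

Since 23 is prime, the nonzero elements of ℤ_{23} form a cyclic group of order 22.
As gcd(19, 22) = 1, raising to the 19th power is a bijection on this group: if u^19 ≡ v^19 then (uv^{−1})^19 = 1, and the only element of order dividing gcd(19, 22) = 1 is 1, so u = v.
With ψ(0) = 0 this makes ψ injective on all of ℤ_{23}, hence bijective (finite equal-size domain and codomain). In particular ψ is injective.
Since ψ is injective, we find the preimage of 19. The inverse of x ↦ x^19 on (ℤ_{23})^× is x ↦ x^7, because 19·7 = 133 = 6·22 + 1 ≡ 1 (mod 22) and x^{22} = 1 for x ≠ 0 (Fermat). So ψ⁻¹(19) = 19^7 mod 23.
Repeated squaring mod 23: 19^1 ≡ 19, 19^2 ≡ 19² = 361 ≡ 16, 19^4 ≡ 16² = 256 ≡ 3. Since 7 = 4 + 2 + 1, 19^7 ≡ 3·16·19: 3·16 = 48 ≡ 2, then 2·19 = 38 ≡ 15. So 19^7 ≡ 15 (mod 23).
Hence ψ⁻¹(19) = 15.

15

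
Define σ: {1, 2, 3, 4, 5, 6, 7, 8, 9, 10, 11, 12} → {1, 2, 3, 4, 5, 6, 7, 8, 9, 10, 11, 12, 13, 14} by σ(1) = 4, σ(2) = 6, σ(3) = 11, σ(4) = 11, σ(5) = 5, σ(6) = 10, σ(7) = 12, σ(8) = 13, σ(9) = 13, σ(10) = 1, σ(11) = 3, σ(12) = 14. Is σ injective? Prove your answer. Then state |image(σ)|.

σ(3) = 11 = σ(4) with 3 ≠ 4, so σ is not injective.
The image of σ is {1, 3, 4, 5, 6, 10, 11, 12, 13, 14}, which has 10 elements.

10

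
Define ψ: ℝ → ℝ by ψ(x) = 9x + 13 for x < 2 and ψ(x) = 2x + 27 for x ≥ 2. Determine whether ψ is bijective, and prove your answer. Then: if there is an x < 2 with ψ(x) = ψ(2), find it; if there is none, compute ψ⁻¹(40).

13/2

Both pieces are strictly increasing (slopes 9 and 2), so each is injective on its own interval.
The left piece maps (−∞, 2) onto (−∞, 31); the right piece maps [2, ∞) onto [31, ∞).
Since 31 = 31, the images partition ℝ: ψ is injective and surjective, hence bijective.
Because the two images are disjoint, no x < 2 has ψ(x) = ψ(2), so we compute ψ⁻¹(40): 40 lies in [31, ∞), so solve 2x + 27 = 40: x = (40 − 27)/2 = 13/2.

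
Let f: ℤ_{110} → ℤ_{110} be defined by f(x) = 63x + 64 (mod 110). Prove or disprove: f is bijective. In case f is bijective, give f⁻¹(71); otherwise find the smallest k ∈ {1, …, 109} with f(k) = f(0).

49

By definition, f is injective if f(x_1) = f(x_2) implies x_1 = x_2.
Suppose f(x_1) = f(x_2) in ℤ_{110}. Then 63x_1 + 64 ≡ 63x_2 + 64 (mod 110), hence 63(x_1 − x_2) ≡ 0 (mod 110).
Since gcd(63, 110) = 1, 63 is invertible modulo 110, hence x_1 − x_2 ≡ 0 (mod 110), i.e. x_1 = x_2.
We now compute 63⁻¹ mod 110 explicitly. Euclid's algorithm: 110 = 1·63 + 47, 63 = 1·47 + 16, 47 = 2·16 + 15, 16 = 1·15 + 1; back-substituting gives 1 = 7·63 − 4·110, so 63⁻¹ ≡ 7 (mod 110).
For any y ∈ ℤ_{110}, x = 7(y − 64) mod 110 satisfies f(x) = 63·7(y − 64) + 64 ≡ y (since 63·7 ≡ 1 mod 110). So every y has a preimage.
Hence f is bijective.
Since f is bijective, we find f⁻¹(71): we need 63x ≡ 71 − 64 ≡ 7 (mod 110). Using 63⁻¹ = 7: x ≡ 7·7 = 49, so x = 49.
Check: f(49) = 63·49 + 64 = 3151 = 28·110 + 71 ≡ 71 (mod 110).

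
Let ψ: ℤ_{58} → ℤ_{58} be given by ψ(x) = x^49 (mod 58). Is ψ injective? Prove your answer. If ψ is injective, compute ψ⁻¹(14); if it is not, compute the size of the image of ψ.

10

ψ(4): Repeated squaring mod 58: 4^1 ≡ 4, 4^2 ≡ 4² = 16, 4^4 ≡ 16² = 256 ≡ 24, 4^8 ≡ 24² = 576 ≡ 54, 4^16 ≡ 54² = 2916 ≡ 16, 4^32 ≡ 16² = 256 ≡ 24. Since 49 = 32 + 16 + 1, 4^49 ≡ 24·16·4: 24·16 = 384 ≡ 36, then 36·4 = 144 ≡ 28. So 4^49 ≡ 28 (mod 58).
ψ(6): Repeated squaring mod 58: 6^1 ≡ 6, 6^2 ≡ 6² = 36, 6^4 ≡ 36² = 1296 ≡ 20, 6^8 ≡ 20² = 400 ≡ 52, 6^16 ≡ 52² = 2704 ≡ 36, 6^32 ≡ 36² = 1296 ≡ 20. Since 49 = 32 + 16 + 1, 6^49 ≡ 20·36·6: 20·36 = 720 ≡ 24, then 24·6 = 144 ≡ 28. So 6^49 ≡ 28 (mod 58).
So ψ(4) = ψ(6) = 28 while 4 ≠ 6, so ψ is not injective.
Since ψ is not injective, we determine |image(ψ)|. Computing x^49 mod 58 for each x (by repeated squaring, reducing mod 58 at every step), the values ψ(0), ψ(1), …, ψ(57) are: 0, 1, 46, 17, 28, 57, 28, 1, 12, 57, 12, 17, 12, 57, 46, 41, 30, 17, 12, 17, 30, 17, 28, 1, 30, 1, 12, 41, 28, 29, 30, 17, 46, 57, 28, 57, 30, 41, 28, 41, 46, 41, 28, 17, 12, 1, 46, 41, 46, 1, 46, 57, 30, 1, 30, 41, 12, 57.
The distinct values are {0, 1, 12, 17, 28, 29, 30, 41, 46, 57}; there are 10 of them.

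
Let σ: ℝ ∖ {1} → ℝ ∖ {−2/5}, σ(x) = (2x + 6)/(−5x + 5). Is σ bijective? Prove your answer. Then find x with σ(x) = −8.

23/19

Suppose σ(u) = σ(v). Cross-multiplying: (2u + 6)(−5v + 5) = (2v + 6)(−5u + 5).
Expanding both sides and cancelling the symmetric terms leaves 40·(u − v) = 0. Since 40 ≠ 0, u = v. Thus σ is injective.
For any y ≠ −2/5, solving y(−5x + 5) = 2x + 6 for x gives a well-defined x ≠ 1. So σ is surjective.
Thus σ is bijective.
Solving σ(x) = −8: cross-multiplying gives 2x + 6 = −8(−5x + 5), which rearranges to −38x = −46, so x = 23/19.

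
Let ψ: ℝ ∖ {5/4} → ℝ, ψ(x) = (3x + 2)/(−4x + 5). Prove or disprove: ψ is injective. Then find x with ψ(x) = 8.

Suppose ψ(x_1) = ψ(x_2). Cross-multiplying: (3x_1 + 2)(−4x_2 + 5) = (3x_2 + 2)(−4x_1 + 5).
Expanding both sides and cancelling the symmetric terms leaves 23·(x_1 − x_2) = 0. Since 23 ≠ 0, x_1 = x_2. So ψ is injective.
Solving ψ(x) = 8: cross-multiplying gives 3x + 2 = 8(−4x + 5), which rearranges to 35x = 38, so x = 38/35.

38/35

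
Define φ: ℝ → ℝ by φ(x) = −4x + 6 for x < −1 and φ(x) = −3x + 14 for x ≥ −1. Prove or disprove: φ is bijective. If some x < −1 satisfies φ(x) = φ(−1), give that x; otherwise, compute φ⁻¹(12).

-11/4

Both pieces are strictly decreasing (slopes −4 and −3), so each is injective on its own interval.
The left piece maps (−∞, −1) onto (10, ∞); the right piece maps [−1, ∞) onto (−∞, 17].
These images overlap. In particular φ(−1) = 17 (right piece), and solving −4x + 6 = 17 on the left piece gives x = −11/4 < −1.
So φ(−11/4) = φ(−1) with −11/4 ≠ −1, and φ is not injective, hence not bijective. This x = −11/4 is the requested value below −1.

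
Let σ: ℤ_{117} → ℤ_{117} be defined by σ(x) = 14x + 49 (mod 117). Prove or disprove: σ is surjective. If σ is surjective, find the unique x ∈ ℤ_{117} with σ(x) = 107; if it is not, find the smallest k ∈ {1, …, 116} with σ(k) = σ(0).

71

Recall: surjectivity means every element of the codomain has a preimage under σ.
Since gcd(14, 117) = 1, 14 is invertible modulo 117. Euclid's algorithm: 117 = 8·14 + 5, 14 = 2·5 + 4, 5 = 1·4 + 1; back-substituting gives 1 = 92·14 − 11·117, so 14⁻¹ ≡ 92 (mod 117).
For any y ∈ ℤ_{117}, x = 92(y − 49) mod 117 satisfies σ(x) = 14·92(y − 49) + 49 ≡ y (since 14·92 ≡ 1 mod 117). So every y has a preimage.
Hence σ is surjective.
Since σ is surjective, we compute σ⁻¹(107): solve 14x + 49 ≡ 107 (mod 117), i.e. 14x ≡ 58 (mod 117).
Multiplying by 14⁻¹ = 92 gives x ≡ 92·58 = 5336 = 45·117 + 71 ≡ 71 (mod 117).
Check: σ(71) = 14·71 + 49 = 1043 = 8·117 + 107 ≡ 107 (mod 117).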